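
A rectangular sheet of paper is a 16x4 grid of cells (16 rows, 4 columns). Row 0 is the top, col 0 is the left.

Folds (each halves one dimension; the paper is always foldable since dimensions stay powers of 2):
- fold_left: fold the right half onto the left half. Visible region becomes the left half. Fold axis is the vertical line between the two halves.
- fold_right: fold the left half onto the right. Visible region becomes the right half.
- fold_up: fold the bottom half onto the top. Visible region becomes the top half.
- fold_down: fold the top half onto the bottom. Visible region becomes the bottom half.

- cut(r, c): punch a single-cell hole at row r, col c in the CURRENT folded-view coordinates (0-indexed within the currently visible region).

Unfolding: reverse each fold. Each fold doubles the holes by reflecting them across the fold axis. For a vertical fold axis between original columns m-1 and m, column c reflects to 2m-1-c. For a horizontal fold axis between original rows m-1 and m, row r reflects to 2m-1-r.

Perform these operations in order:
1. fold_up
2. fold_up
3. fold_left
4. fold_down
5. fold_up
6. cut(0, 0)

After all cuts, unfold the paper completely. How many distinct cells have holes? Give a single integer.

Answer: 32

Derivation:
Op 1 fold_up: fold axis h@8; visible region now rows[0,8) x cols[0,4) = 8x4
Op 2 fold_up: fold axis h@4; visible region now rows[0,4) x cols[0,4) = 4x4
Op 3 fold_left: fold axis v@2; visible region now rows[0,4) x cols[0,2) = 4x2
Op 4 fold_down: fold axis h@2; visible region now rows[2,4) x cols[0,2) = 2x2
Op 5 fold_up: fold axis h@3; visible region now rows[2,3) x cols[0,2) = 1x2
Op 6 cut(0, 0): punch at orig (2,0); cuts so far [(2, 0)]; region rows[2,3) x cols[0,2) = 1x2
Unfold 1 (reflect across h@3): 2 holes -> [(2, 0), (3, 0)]
Unfold 2 (reflect across h@2): 4 holes -> [(0, 0), (1, 0), (2, 0), (3, 0)]
Unfold 3 (reflect across v@2): 8 holes -> [(0, 0), (0, 3), (1, 0), (1, 3), (2, 0), (2, 3), (3, 0), (3, 3)]
Unfold 4 (reflect across h@4): 16 holes -> [(0, 0), (0, 3), (1, 0), (1, 3), (2, 0), (2, 3), (3, 0), (3, 3), (4, 0), (4, 3), (5, 0), (5, 3), (6, 0), (6, 3), (7, 0), (7, 3)]
Unfold 5 (reflect across h@8): 32 holes -> [(0, 0), (0, 3), (1, 0), (1, 3), (2, 0), (2, 3), (3, 0), (3, 3), (4, 0), (4, 3), (5, 0), (5, 3), (6, 0), (6, 3), (7, 0), (7, 3), (8, 0), (8, 3), (9, 0), (9, 3), (10, 0), (10, 3), (11, 0), (11, 3), (12, 0), (12, 3), (13, 0), (13, 3), (14, 0), (14, 3), (15, 0), (15, 3)]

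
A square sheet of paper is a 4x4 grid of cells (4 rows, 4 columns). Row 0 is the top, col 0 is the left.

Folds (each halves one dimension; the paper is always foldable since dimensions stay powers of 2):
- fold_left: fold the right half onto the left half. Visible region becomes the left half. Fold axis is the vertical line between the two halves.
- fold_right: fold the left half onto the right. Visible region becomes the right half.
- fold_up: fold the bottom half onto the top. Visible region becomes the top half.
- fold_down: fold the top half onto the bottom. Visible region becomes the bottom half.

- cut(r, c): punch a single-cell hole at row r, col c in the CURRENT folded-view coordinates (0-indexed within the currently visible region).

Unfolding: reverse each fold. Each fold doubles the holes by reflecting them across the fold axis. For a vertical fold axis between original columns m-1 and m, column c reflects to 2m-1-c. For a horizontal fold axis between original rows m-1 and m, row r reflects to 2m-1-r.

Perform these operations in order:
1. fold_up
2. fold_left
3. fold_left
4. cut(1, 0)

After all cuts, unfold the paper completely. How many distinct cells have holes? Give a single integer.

Op 1 fold_up: fold axis h@2; visible region now rows[0,2) x cols[0,4) = 2x4
Op 2 fold_left: fold axis v@2; visible region now rows[0,2) x cols[0,2) = 2x2
Op 3 fold_left: fold axis v@1; visible region now rows[0,2) x cols[0,1) = 2x1
Op 4 cut(1, 0): punch at orig (1,0); cuts so far [(1, 0)]; region rows[0,2) x cols[0,1) = 2x1
Unfold 1 (reflect across v@1): 2 holes -> [(1, 0), (1, 1)]
Unfold 2 (reflect across v@2): 4 holes -> [(1, 0), (1, 1), (1, 2), (1, 3)]
Unfold 3 (reflect across h@2): 8 holes -> [(1, 0), (1, 1), (1, 2), (1, 3), (2, 0), (2, 1), (2, 2), (2, 3)]

Answer: 8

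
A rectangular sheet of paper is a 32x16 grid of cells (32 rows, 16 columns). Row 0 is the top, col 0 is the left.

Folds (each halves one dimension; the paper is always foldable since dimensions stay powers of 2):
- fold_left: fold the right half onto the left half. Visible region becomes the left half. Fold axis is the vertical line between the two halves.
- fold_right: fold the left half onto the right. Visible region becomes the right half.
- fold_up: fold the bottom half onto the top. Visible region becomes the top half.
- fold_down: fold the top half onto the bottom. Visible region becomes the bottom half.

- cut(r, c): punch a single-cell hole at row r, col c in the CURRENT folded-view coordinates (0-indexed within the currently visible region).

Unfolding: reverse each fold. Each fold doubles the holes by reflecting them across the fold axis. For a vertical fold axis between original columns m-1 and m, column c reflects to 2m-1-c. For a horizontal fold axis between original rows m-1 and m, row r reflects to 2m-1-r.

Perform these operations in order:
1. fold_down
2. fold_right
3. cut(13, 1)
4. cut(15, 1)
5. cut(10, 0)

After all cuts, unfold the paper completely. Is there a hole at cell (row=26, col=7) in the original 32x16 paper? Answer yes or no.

Op 1 fold_down: fold axis h@16; visible region now rows[16,32) x cols[0,16) = 16x16
Op 2 fold_right: fold axis v@8; visible region now rows[16,32) x cols[8,16) = 16x8
Op 3 cut(13, 1): punch at orig (29,9); cuts so far [(29, 9)]; region rows[16,32) x cols[8,16) = 16x8
Op 4 cut(15, 1): punch at orig (31,9); cuts so far [(29, 9), (31, 9)]; region rows[16,32) x cols[8,16) = 16x8
Op 5 cut(10, 0): punch at orig (26,8); cuts so far [(26, 8), (29, 9), (31, 9)]; region rows[16,32) x cols[8,16) = 16x8
Unfold 1 (reflect across v@8): 6 holes -> [(26, 7), (26, 8), (29, 6), (29, 9), (31, 6), (31, 9)]
Unfold 2 (reflect across h@16): 12 holes -> [(0, 6), (0, 9), (2, 6), (2, 9), (5, 7), (5, 8), (26, 7), (26, 8), (29, 6), (29, 9), (31, 6), (31, 9)]
Holes: [(0, 6), (0, 9), (2, 6), (2, 9), (5, 7), (5, 8), (26, 7), (26, 8), (29, 6), (29, 9), (31, 6), (31, 9)]

Answer: yes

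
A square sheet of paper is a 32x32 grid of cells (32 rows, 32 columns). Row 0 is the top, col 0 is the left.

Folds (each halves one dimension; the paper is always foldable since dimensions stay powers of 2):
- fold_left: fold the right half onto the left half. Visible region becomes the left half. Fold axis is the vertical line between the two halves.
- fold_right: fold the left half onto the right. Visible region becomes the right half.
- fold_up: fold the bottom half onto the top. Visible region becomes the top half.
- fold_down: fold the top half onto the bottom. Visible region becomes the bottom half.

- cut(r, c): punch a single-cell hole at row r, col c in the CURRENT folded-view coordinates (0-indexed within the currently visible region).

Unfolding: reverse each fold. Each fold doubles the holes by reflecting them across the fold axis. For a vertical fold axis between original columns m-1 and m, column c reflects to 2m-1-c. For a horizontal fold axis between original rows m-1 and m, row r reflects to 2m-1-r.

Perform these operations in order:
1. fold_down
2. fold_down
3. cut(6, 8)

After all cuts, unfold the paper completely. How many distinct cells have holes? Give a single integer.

Op 1 fold_down: fold axis h@16; visible region now rows[16,32) x cols[0,32) = 16x32
Op 2 fold_down: fold axis h@24; visible region now rows[24,32) x cols[0,32) = 8x32
Op 3 cut(6, 8): punch at orig (30,8); cuts so far [(30, 8)]; region rows[24,32) x cols[0,32) = 8x32
Unfold 1 (reflect across h@24): 2 holes -> [(17, 8), (30, 8)]
Unfold 2 (reflect across h@16): 4 holes -> [(1, 8), (14, 8), (17, 8), (30, 8)]

Answer: 4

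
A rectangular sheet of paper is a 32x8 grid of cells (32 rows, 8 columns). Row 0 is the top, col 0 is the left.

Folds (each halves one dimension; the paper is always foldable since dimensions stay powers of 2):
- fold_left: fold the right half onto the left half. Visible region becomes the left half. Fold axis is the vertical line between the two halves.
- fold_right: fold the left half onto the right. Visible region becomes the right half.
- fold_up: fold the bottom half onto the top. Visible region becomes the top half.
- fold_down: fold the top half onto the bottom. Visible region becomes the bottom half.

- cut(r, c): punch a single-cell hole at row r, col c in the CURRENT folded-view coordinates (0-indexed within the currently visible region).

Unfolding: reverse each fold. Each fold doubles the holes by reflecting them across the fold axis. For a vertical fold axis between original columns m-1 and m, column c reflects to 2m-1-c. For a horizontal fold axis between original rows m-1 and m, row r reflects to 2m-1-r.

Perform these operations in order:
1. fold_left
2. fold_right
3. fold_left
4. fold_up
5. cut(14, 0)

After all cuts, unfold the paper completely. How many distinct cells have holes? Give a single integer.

Answer: 16

Derivation:
Op 1 fold_left: fold axis v@4; visible region now rows[0,32) x cols[0,4) = 32x4
Op 2 fold_right: fold axis v@2; visible region now rows[0,32) x cols[2,4) = 32x2
Op 3 fold_left: fold axis v@3; visible region now rows[0,32) x cols[2,3) = 32x1
Op 4 fold_up: fold axis h@16; visible region now rows[0,16) x cols[2,3) = 16x1
Op 5 cut(14, 0): punch at orig (14,2); cuts so far [(14, 2)]; region rows[0,16) x cols[2,3) = 16x1
Unfold 1 (reflect across h@16): 2 holes -> [(14, 2), (17, 2)]
Unfold 2 (reflect across v@3): 4 holes -> [(14, 2), (14, 3), (17, 2), (17, 3)]
Unfold 3 (reflect across v@2): 8 holes -> [(14, 0), (14, 1), (14, 2), (14, 3), (17, 0), (17, 1), (17, 2), (17, 3)]
Unfold 4 (reflect across v@4): 16 holes -> [(14, 0), (14, 1), (14, 2), (14, 3), (14, 4), (14, 5), (14, 6), (14, 7), (17, 0), (17, 1), (17, 2), (17, 3), (17, 4), (17, 5), (17, 6), (17, 7)]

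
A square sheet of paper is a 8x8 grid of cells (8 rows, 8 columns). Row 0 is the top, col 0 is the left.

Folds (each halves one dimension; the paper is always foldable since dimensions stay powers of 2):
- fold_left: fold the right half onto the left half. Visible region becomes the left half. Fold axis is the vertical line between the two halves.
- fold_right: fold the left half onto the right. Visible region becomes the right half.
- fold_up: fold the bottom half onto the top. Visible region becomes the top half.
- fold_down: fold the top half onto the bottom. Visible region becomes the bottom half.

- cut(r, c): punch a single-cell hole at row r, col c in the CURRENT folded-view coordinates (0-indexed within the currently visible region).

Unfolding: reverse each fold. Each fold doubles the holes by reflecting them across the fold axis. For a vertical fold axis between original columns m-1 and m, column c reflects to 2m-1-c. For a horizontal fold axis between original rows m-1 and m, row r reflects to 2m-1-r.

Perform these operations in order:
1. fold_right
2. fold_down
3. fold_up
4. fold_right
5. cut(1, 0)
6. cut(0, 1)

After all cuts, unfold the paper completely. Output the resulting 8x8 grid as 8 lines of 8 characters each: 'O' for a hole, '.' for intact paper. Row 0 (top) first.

Answer: O..OO..O
.OO..OO.
.OO..OO.
O..OO..O
O..OO..O
.OO..OO.
.OO..OO.
O..OO..O

Derivation:
Op 1 fold_right: fold axis v@4; visible region now rows[0,8) x cols[4,8) = 8x4
Op 2 fold_down: fold axis h@4; visible region now rows[4,8) x cols[4,8) = 4x4
Op 3 fold_up: fold axis h@6; visible region now rows[4,6) x cols[4,8) = 2x4
Op 4 fold_right: fold axis v@6; visible region now rows[4,6) x cols[6,8) = 2x2
Op 5 cut(1, 0): punch at orig (5,6); cuts so far [(5, 6)]; region rows[4,6) x cols[6,8) = 2x2
Op 6 cut(0, 1): punch at orig (4,7); cuts so far [(4, 7), (5, 6)]; region rows[4,6) x cols[6,8) = 2x2
Unfold 1 (reflect across v@6): 4 holes -> [(4, 4), (4, 7), (5, 5), (5, 6)]
Unfold 2 (reflect across h@6): 8 holes -> [(4, 4), (4, 7), (5, 5), (5, 6), (6, 5), (6, 6), (7, 4), (7, 7)]
Unfold 3 (reflect across h@4): 16 holes -> [(0, 4), (0, 7), (1, 5), (1, 6), (2, 5), (2, 6), (3, 4), (3, 7), (4, 4), (4, 7), (5, 5), (5, 6), (6, 5), (6, 6), (7, 4), (7, 7)]
Unfold 4 (reflect across v@4): 32 holes -> [(0, 0), (0, 3), (0, 4), (0, 7), (1, 1), (1, 2), (1, 5), (1, 6), (2, 1), (2, 2), (2, 5), (2, 6), (3, 0), (3, 3), (3, 4), (3, 7), (4, 0), (4, 3), (4, 4), (4, 7), (5, 1), (5, 2), (5, 5), (5, 6), (6, 1), (6, 2), (6, 5), (6, 6), (7, 0), (7, 3), (7, 4), (7, 7)]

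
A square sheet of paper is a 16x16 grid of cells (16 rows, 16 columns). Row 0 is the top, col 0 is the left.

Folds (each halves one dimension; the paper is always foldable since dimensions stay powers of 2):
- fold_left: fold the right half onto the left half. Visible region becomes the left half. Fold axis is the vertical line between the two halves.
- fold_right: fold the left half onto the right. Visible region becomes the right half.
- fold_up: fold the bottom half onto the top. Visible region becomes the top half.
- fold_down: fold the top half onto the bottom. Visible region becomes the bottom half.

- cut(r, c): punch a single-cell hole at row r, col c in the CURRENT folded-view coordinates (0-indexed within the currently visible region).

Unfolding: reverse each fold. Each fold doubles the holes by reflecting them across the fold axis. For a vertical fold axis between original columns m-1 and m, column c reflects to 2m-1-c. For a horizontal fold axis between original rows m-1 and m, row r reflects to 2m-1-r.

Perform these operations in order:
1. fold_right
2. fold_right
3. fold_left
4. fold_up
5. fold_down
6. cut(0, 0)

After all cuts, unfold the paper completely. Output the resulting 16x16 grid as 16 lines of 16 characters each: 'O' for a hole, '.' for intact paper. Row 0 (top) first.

Answer: ................
................
................
O..OO..OO..OO..O
O..OO..OO..OO..O
................
................
................
................
................
................
O..OO..OO..OO..O
O..OO..OO..OO..O
................
................
................

Derivation:
Op 1 fold_right: fold axis v@8; visible region now rows[0,16) x cols[8,16) = 16x8
Op 2 fold_right: fold axis v@12; visible region now rows[0,16) x cols[12,16) = 16x4
Op 3 fold_left: fold axis v@14; visible region now rows[0,16) x cols[12,14) = 16x2
Op 4 fold_up: fold axis h@8; visible region now rows[0,8) x cols[12,14) = 8x2
Op 5 fold_down: fold axis h@4; visible region now rows[4,8) x cols[12,14) = 4x2
Op 6 cut(0, 0): punch at orig (4,12); cuts so far [(4, 12)]; region rows[4,8) x cols[12,14) = 4x2
Unfold 1 (reflect across h@4): 2 holes -> [(3, 12), (4, 12)]
Unfold 2 (reflect across h@8): 4 holes -> [(3, 12), (4, 12), (11, 12), (12, 12)]
Unfold 3 (reflect across v@14): 8 holes -> [(3, 12), (3, 15), (4, 12), (4, 15), (11, 12), (11, 15), (12, 12), (12, 15)]
Unfold 4 (reflect across v@12): 16 holes -> [(3, 8), (3, 11), (3, 12), (3, 15), (4, 8), (4, 11), (4, 12), (4, 15), (11, 8), (11, 11), (11, 12), (11, 15), (12, 8), (12, 11), (12, 12), (12, 15)]
Unfold 5 (reflect across v@8): 32 holes -> [(3, 0), (3, 3), (3, 4), (3, 7), (3, 8), (3, 11), (3, 12), (3, 15), (4, 0), (4, 3), (4, 4), (4, 7), (4, 8), (4, 11), (4, 12), (4, 15), (11, 0), (11, 3), (11, 4), (11, 7), (11, 8), (11, 11), (11, 12), (11, 15), (12, 0), (12, 3), (12, 4), (12, 7), (12, 8), (12, 11), (12, 12), (12, 15)]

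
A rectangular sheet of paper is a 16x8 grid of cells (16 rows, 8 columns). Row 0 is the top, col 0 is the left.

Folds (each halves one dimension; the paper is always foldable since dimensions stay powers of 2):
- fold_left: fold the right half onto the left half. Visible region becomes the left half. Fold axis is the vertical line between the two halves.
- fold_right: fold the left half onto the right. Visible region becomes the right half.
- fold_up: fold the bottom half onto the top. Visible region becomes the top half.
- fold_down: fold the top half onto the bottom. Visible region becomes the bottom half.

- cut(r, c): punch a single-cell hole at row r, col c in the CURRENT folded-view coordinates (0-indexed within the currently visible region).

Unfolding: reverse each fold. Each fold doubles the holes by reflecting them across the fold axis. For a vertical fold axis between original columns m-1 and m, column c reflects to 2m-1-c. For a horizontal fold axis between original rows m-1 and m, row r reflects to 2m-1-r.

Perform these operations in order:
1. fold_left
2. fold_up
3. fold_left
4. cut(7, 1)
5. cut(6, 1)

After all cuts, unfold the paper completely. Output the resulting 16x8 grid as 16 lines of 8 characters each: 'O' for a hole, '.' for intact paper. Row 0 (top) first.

Op 1 fold_left: fold axis v@4; visible region now rows[0,16) x cols[0,4) = 16x4
Op 2 fold_up: fold axis h@8; visible region now rows[0,8) x cols[0,4) = 8x4
Op 3 fold_left: fold axis v@2; visible region now rows[0,8) x cols[0,2) = 8x2
Op 4 cut(7, 1): punch at orig (7,1); cuts so far [(7, 1)]; region rows[0,8) x cols[0,2) = 8x2
Op 5 cut(6, 1): punch at orig (6,1); cuts so far [(6, 1), (7, 1)]; region rows[0,8) x cols[0,2) = 8x2
Unfold 1 (reflect across v@2): 4 holes -> [(6, 1), (6, 2), (7, 1), (7, 2)]
Unfold 2 (reflect across h@8): 8 holes -> [(6, 1), (6, 2), (7, 1), (7, 2), (8, 1), (8, 2), (9, 1), (9, 2)]
Unfold 3 (reflect across v@4): 16 holes -> [(6, 1), (6, 2), (6, 5), (6, 6), (7, 1), (7, 2), (7, 5), (7, 6), (8, 1), (8, 2), (8, 5), (8, 6), (9, 1), (9, 2), (9, 5), (9, 6)]

Answer: ........
........
........
........
........
........
.OO..OO.
.OO..OO.
.OO..OO.
.OO..OO.
........
........
........
........
........
........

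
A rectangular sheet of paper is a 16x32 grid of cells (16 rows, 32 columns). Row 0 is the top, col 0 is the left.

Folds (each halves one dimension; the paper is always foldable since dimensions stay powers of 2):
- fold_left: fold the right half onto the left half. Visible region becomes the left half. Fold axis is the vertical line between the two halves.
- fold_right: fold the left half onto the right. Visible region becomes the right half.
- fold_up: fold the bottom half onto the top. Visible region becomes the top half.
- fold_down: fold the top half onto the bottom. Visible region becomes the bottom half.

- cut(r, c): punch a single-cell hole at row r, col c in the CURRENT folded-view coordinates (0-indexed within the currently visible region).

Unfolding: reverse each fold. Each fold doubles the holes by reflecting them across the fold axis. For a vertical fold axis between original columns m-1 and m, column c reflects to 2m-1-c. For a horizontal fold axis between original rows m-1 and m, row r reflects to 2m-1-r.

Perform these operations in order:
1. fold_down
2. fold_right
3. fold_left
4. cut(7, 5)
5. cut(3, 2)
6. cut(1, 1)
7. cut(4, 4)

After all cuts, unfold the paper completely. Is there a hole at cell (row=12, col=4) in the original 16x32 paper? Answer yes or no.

Answer: yes

Derivation:
Op 1 fold_down: fold axis h@8; visible region now rows[8,16) x cols[0,32) = 8x32
Op 2 fold_right: fold axis v@16; visible region now rows[8,16) x cols[16,32) = 8x16
Op 3 fold_left: fold axis v@24; visible region now rows[8,16) x cols[16,24) = 8x8
Op 4 cut(7, 5): punch at orig (15,21); cuts so far [(15, 21)]; region rows[8,16) x cols[16,24) = 8x8
Op 5 cut(3, 2): punch at orig (11,18); cuts so far [(11, 18), (15, 21)]; region rows[8,16) x cols[16,24) = 8x8
Op 6 cut(1, 1): punch at orig (9,17); cuts so far [(9, 17), (11, 18), (15, 21)]; region rows[8,16) x cols[16,24) = 8x8
Op 7 cut(4, 4): punch at orig (12,20); cuts so far [(9, 17), (11, 18), (12, 20), (15, 21)]; region rows[8,16) x cols[16,24) = 8x8
Unfold 1 (reflect across v@24): 8 holes -> [(9, 17), (9, 30), (11, 18), (11, 29), (12, 20), (12, 27), (15, 21), (15, 26)]
Unfold 2 (reflect across v@16): 16 holes -> [(9, 1), (9, 14), (9, 17), (9, 30), (11, 2), (11, 13), (11, 18), (11, 29), (12, 4), (12, 11), (12, 20), (12, 27), (15, 5), (15, 10), (15, 21), (15, 26)]
Unfold 3 (reflect across h@8): 32 holes -> [(0, 5), (0, 10), (0, 21), (0, 26), (3, 4), (3, 11), (3, 20), (3, 27), (4, 2), (4, 13), (4, 18), (4, 29), (6, 1), (6, 14), (6, 17), (6, 30), (9, 1), (9, 14), (9, 17), (9, 30), (11, 2), (11, 13), (11, 18), (11, 29), (12, 4), (12, 11), (12, 20), (12, 27), (15, 5), (15, 10), (15, 21), (15, 26)]
Holes: [(0, 5), (0, 10), (0, 21), (0, 26), (3, 4), (3, 11), (3, 20), (3, 27), (4, 2), (4, 13), (4, 18), (4, 29), (6, 1), (6, 14), (6, 17), (6, 30), (9, 1), (9, 14), (9, 17), (9, 30), (11, 2), (11, 13), (11, 18), (11, 29), (12, 4), (12, 11), (12, 20), (12, 27), (15, 5), (15, 10), (15, 21), (15, 26)]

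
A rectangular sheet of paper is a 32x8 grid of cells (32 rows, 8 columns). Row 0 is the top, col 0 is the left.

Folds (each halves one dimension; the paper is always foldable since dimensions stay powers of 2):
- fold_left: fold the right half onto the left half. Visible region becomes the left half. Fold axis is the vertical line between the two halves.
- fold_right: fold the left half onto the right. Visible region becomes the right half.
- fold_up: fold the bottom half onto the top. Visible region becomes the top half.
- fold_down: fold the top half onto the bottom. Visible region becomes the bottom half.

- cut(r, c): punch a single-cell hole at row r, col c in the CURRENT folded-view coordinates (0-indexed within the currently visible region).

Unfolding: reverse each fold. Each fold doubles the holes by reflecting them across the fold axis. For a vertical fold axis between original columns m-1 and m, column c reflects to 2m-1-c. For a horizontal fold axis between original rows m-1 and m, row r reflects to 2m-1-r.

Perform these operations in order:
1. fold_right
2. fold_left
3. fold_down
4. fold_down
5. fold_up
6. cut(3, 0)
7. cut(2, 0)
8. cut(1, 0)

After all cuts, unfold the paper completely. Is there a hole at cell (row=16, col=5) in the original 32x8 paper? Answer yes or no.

Answer: no

Derivation:
Op 1 fold_right: fold axis v@4; visible region now rows[0,32) x cols[4,8) = 32x4
Op 2 fold_left: fold axis v@6; visible region now rows[0,32) x cols[4,6) = 32x2
Op 3 fold_down: fold axis h@16; visible region now rows[16,32) x cols[4,6) = 16x2
Op 4 fold_down: fold axis h@24; visible region now rows[24,32) x cols[4,6) = 8x2
Op 5 fold_up: fold axis h@28; visible region now rows[24,28) x cols[4,6) = 4x2
Op 6 cut(3, 0): punch at orig (27,4); cuts so far [(27, 4)]; region rows[24,28) x cols[4,6) = 4x2
Op 7 cut(2, 0): punch at orig (26,4); cuts so far [(26, 4), (27, 4)]; region rows[24,28) x cols[4,6) = 4x2
Op 8 cut(1, 0): punch at orig (25,4); cuts so far [(25, 4), (26, 4), (27, 4)]; region rows[24,28) x cols[4,6) = 4x2
Unfold 1 (reflect across h@28): 6 holes -> [(25, 4), (26, 4), (27, 4), (28, 4), (29, 4), (30, 4)]
Unfold 2 (reflect across h@24): 12 holes -> [(17, 4), (18, 4), (19, 4), (20, 4), (21, 4), (22, 4), (25, 4), (26, 4), (27, 4), (28, 4), (29, 4), (30, 4)]
Unfold 3 (reflect across h@16): 24 holes -> [(1, 4), (2, 4), (3, 4), (4, 4), (5, 4), (6, 4), (9, 4), (10, 4), (11, 4), (12, 4), (13, 4), (14, 4), (17, 4), (18, 4), (19, 4), (20, 4), (21, 4), (22, 4), (25, 4), (26, 4), (27, 4), (28, 4), (29, 4), (30, 4)]
Unfold 4 (reflect across v@6): 48 holes -> [(1, 4), (1, 7), (2, 4), (2, 7), (3, 4), (3, 7), (4, 4), (4, 7), (5, 4), (5, 7), (6, 4), (6, 7), (9, 4), (9, 7), (10, 4), (10, 7), (11, 4), (11, 7), (12, 4), (12, 7), (13, 4), (13, 7), (14, 4), (14, 7), (17, 4), (17, 7), (18, 4), (18, 7), (19, 4), (19, 7), (20, 4), (20, 7), (21, 4), (21, 7), (22, 4), (22, 7), (25, 4), (25, 7), (26, 4), (26, 7), (27, 4), (27, 7), (28, 4), (28, 7), (29, 4), (29, 7), (30, 4), (30, 7)]
Unfold 5 (reflect across v@4): 96 holes -> [(1, 0), (1, 3), (1, 4), (1, 7), (2, 0), (2, 3), (2, 4), (2, 7), (3, 0), (3, 3), (3, 4), (3, 7), (4, 0), (4, 3), (4, 4), (4, 7), (5, 0), (5, 3), (5, 4), (5, 7), (6, 0), (6, 3), (6, 4), (6, 7), (9, 0), (9, 3), (9, 4), (9, 7), (10, 0), (10, 3), (10, 4), (10, 7), (11, 0), (11, 3), (11, 4), (11, 7), (12, 0), (12, 3), (12, 4), (12, 7), (13, 0), (13, 3), (13, 4), (13, 7), (14, 0), (14, 3), (14, 4), (14, 7), (17, 0), (17, 3), (17, 4), (17, 7), (18, 0), (18, 3), (18, 4), (18, 7), (19, 0), (19, 3), (19, 4), (19, 7), (20, 0), (20, 3), (20, 4), (20, 7), (21, 0), (21, 3), (21, 4), (21, 7), (22, 0), (22, 3), (22, 4), (22, 7), (25, 0), (25, 3), (25, 4), (25, 7), (26, 0), (26, 3), (26, 4), (26, 7), (27, 0), (27, 3), (27, 4), (27, 7), (28, 0), (28, 3), (28, 4), (28, 7), (29, 0), (29, 3), (29, 4), (29, 7), (30, 0), (30, 3), (30, 4), (30, 7)]
Holes: [(1, 0), (1, 3), (1, 4), (1, 7), (2, 0), (2, 3), (2, 4), (2, 7), (3, 0), (3, 3), (3, 4), (3, 7), (4, 0), (4, 3), (4, 4), (4, 7), (5, 0), (5, 3), (5, 4), (5, 7), (6, 0), (6, 3), (6, 4), (6, 7), (9, 0), (9, 3), (9, 4), (9, 7), (10, 0), (10, 3), (10, 4), (10, 7), (11, 0), (11, 3), (11, 4), (11, 7), (12, 0), (12, 3), (12, 4), (12, 7), (13, 0), (13, 3), (13, 4), (13, 7), (14, 0), (14, 3), (14, 4), (14, 7), (17, 0), (17, 3), (17, 4), (17, 7), (18, 0), (18, 3), (18, 4), (18, 7), (19, 0), (19, 3), (19, 4), (19, 7), (20, 0), (20, 3), (20, 4), (20, 7), (21, 0), (21, 3), (21, 4), (21, 7), (22, 0), (22, 3), (22, 4), (22, 7), (25, 0), (25, 3), (25, 4), (25, 7), (26, 0), (26, 3), (26, 4), (26, 7), (27, 0), (27, 3), (27, 4), (27, 7), (28, 0), (28, 3), (28, 4), (28, 7), (29, 0), (29, 3), (29, 4), (29, 7), (30, 0), (30, 3), (30, 4), (30, 7)]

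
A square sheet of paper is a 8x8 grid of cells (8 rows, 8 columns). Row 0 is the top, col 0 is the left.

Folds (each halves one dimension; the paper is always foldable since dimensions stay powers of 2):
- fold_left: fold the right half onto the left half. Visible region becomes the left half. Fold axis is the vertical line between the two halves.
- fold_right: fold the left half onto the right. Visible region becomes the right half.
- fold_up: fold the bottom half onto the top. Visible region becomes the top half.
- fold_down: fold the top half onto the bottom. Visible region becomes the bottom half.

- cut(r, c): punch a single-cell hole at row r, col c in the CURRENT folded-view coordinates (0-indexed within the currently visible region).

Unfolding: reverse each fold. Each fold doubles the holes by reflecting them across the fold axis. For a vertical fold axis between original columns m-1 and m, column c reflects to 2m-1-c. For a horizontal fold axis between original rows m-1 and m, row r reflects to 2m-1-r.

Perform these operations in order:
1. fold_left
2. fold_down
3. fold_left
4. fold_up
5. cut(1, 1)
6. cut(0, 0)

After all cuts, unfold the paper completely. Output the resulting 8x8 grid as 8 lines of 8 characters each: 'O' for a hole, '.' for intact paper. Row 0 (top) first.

Answer: O..OO..O
.OO..OO.
.OO..OO.
O..OO..O
O..OO..O
.OO..OO.
.OO..OO.
O..OO..O

Derivation:
Op 1 fold_left: fold axis v@4; visible region now rows[0,8) x cols[0,4) = 8x4
Op 2 fold_down: fold axis h@4; visible region now rows[4,8) x cols[0,4) = 4x4
Op 3 fold_left: fold axis v@2; visible region now rows[4,8) x cols[0,2) = 4x2
Op 4 fold_up: fold axis h@6; visible region now rows[4,6) x cols[0,2) = 2x2
Op 5 cut(1, 1): punch at orig (5,1); cuts so far [(5, 1)]; region rows[4,6) x cols[0,2) = 2x2
Op 6 cut(0, 0): punch at orig (4,0); cuts so far [(4, 0), (5, 1)]; region rows[4,6) x cols[0,2) = 2x2
Unfold 1 (reflect across h@6): 4 holes -> [(4, 0), (5, 1), (6, 1), (7, 0)]
Unfold 2 (reflect across v@2): 8 holes -> [(4, 0), (4, 3), (5, 1), (5, 2), (6, 1), (6, 2), (7, 0), (7, 3)]
Unfold 3 (reflect across h@4): 16 holes -> [(0, 0), (0, 3), (1, 1), (1, 2), (2, 1), (2, 2), (3, 0), (3, 3), (4, 0), (4, 3), (5, 1), (5, 2), (6, 1), (6, 2), (7, 0), (7, 3)]
Unfold 4 (reflect across v@4): 32 holes -> [(0, 0), (0, 3), (0, 4), (0, 7), (1, 1), (1, 2), (1, 5), (1, 6), (2, 1), (2, 2), (2, 5), (2, 6), (3, 0), (3, 3), (3, 4), (3, 7), (4, 0), (4, 3), (4, 4), (4, 7), (5, 1), (5, 2), (5, 5), (5, 6), (6, 1), (6, 2), (6, 5), (6, 6), (7, 0), (7, 3), (7, 4), (7, 7)]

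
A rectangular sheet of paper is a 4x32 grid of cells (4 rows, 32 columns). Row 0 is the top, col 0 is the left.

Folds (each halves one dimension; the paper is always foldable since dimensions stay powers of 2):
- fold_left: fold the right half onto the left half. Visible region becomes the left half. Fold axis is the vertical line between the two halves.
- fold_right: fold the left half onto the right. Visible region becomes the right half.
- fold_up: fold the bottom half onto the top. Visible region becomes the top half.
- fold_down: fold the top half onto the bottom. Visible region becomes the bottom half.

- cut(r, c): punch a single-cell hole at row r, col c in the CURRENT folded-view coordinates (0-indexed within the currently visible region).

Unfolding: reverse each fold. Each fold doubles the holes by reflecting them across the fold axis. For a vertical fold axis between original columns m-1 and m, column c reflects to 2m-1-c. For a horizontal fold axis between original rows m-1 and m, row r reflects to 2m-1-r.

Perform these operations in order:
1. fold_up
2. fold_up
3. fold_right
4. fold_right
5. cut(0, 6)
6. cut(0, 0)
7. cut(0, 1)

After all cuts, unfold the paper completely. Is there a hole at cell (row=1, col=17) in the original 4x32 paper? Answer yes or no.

Op 1 fold_up: fold axis h@2; visible region now rows[0,2) x cols[0,32) = 2x32
Op 2 fold_up: fold axis h@1; visible region now rows[0,1) x cols[0,32) = 1x32
Op 3 fold_right: fold axis v@16; visible region now rows[0,1) x cols[16,32) = 1x16
Op 4 fold_right: fold axis v@24; visible region now rows[0,1) x cols[24,32) = 1x8
Op 5 cut(0, 6): punch at orig (0,30); cuts so far [(0, 30)]; region rows[0,1) x cols[24,32) = 1x8
Op 6 cut(0, 0): punch at orig (0,24); cuts so far [(0, 24), (0, 30)]; region rows[0,1) x cols[24,32) = 1x8
Op 7 cut(0, 1): punch at orig (0,25); cuts so far [(0, 24), (0, 25), (0, 30)]; region rows[0,1) x cols[24,32) = 1x8
Unfold 1 (reflect across v@24): 6 holes -> [(0, 17), (0, 22), (0, 23), (0, 24), (0, 25), (0, 30)]
Unfold 2 (reflect across v@16): 12 holes -> [(0, 1), (0, 6), (0, 7), (0, 8), (0, 9), (0, 14), (0, 17), (0, 22), (0, 23), (0, 24), (0, 25), (0, 30)]
Unfold 3 (reflect across h@1): 24 holes -> [(0, 1), (0, 6), (0, 7), (0, 8), (0, 9), (0, 14), (0, 17), (0, 22), (0, 23), (0, 24), (0, 25), (0, 30), (1, 1), (1, 6), (1, 7), (1, 8), (1, 9), (1, 14), (1, 17), (1, 22), (1, 23), (1, 24), (1, 25), (1, 30)]
Unfold 4 (reflect across h@2): 48 holes -> [(0, 1), (0, 6), (0, 7), (0, 8), (0, 9), (0, 14), (0, 17), (0, 22), (0, 23), (0, 24), (0, 25), (0, 30), (1, 1), (1, 6), (1, 7), (1, 8), (1, 9), (1, 14), (1, 17), (1, 22), (1, 23), (1, 24), (1, 25), (1, 30), (2, 1), (2, 6), (2, 7), (2, 8), (2, 9), (2, 14), (2, 17), (2, 22), (2, 23), (2, 24), (2, 25), (2, 30), (3, 1), (3, 6), (3, 7), (3, 8), (3, 9), (3, 14), (3, 17), (3, 22), (3, 23), (3, 24), (3, 25), (3, 30)]
Holes: [(0, 1), (0, 6), (0, 7), (0, 8), (0, 9), (0, 14), (0, 17), (0, 22), (0, 23), (0, 24), (0, 25), (0, 30), (1, 1), (1, 6), (1, 7), (1, 8), (1, 9), (1, 14), (1, 17), (1, 22), (1, 23), (1, 24), (1, 25), (1, 30), (2, 1), (2, 6), (2, 7), (2, 8), (2, 9), (2, 14), (2, 17), (2, 22), (2, 23), (2, 24), (2, 25), (2, 30), (3, 1), (3, 6), (3, 7), (3, 8), (3, 9), (3, 14), (3, 17), (3, 22), (3, 23), (3, 24), (3, 25), (3, 30)]

Answer: yes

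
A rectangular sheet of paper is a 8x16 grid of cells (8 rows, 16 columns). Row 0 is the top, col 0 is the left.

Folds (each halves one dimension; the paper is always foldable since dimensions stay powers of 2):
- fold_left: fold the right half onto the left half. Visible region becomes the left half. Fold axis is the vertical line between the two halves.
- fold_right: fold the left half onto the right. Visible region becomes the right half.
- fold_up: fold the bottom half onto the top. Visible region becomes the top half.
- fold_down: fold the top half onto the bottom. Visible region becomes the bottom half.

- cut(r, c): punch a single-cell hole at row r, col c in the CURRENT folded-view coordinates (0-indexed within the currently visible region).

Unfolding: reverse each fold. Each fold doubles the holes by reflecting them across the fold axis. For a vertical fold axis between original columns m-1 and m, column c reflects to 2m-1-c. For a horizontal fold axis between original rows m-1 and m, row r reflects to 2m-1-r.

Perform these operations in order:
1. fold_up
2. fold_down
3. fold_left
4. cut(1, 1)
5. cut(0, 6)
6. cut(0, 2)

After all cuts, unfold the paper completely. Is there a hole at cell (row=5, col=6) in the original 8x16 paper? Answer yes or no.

Op 1 fold_up: fold axis h@4; visible region now rows[0,4) x cols[0,16) = 4x16
Op 2 fold_down: fold axis h@2; visible region now rows[2,4) x cols[0,16) = 2x16
Op 3 fold_left: fold axis v@8; visible region now rows[2,4) x cols[0,8) = 2x8
Op 4 cut(1, 1): punch at orig (3,1); cuts so far [(3, 1)]; region rows[2,4) x cols[0,8) = 2x8
Op 5 cut(0, 6): punch at orig (2,6); cuts so far [(2, 6), (3, 1)]; region rows[2,4) x cols[0,8) = 2x8
Op 6 cut(0, 2): punch at orig (2,2); cuts so far [(2, 2), (2, 6), (3, 1)]; region rows[2,4) x cols[0,8) = 2x8
Unfold 1 (reflect across v@8): 6 holes -> [(2, 2), (2, 6), (2, 9), (2, 13), (3, 1), (3, 14)]
Unfold 2 (reflect across h@2): 12 holes -> [(0, 1), (0, 14), (1, 2), (1, 6), (1, 9), (1, 13), (2, 2), (2, 6), (2, 9), (2, 13), (3, 1), (3, 14)]
Unfold 3 (reflect across h@4): 24 holes -> [(0, 1), (0, 14), (1, 2), (1, 6), (1, 9), (1, 13), (2, 2), (2, 6), (2, 9), (2, 13), (3, 1), (3, 14), (4, 1), (4, 14), (5, 2), (5, 6), (5, 9), (5, 13), (6, 2), (6, 6), (6, 9), (6, 13), (7, 1), (7, 14)]
Holes: [(0, 1), (0, 14), (1, 2), (1, 6), (1, 9), (1, 13), (2, 2), (2, 6), (2, 9), (2, 13), (3, 1), (3, 14), (4, 1), (4, 14), (5, 2), (5, 6), (5, 9), (5, 13), (6, 2), (6, 6), (6, 9), (6, 13), (7, 1), (7, 14)]

Answer: yes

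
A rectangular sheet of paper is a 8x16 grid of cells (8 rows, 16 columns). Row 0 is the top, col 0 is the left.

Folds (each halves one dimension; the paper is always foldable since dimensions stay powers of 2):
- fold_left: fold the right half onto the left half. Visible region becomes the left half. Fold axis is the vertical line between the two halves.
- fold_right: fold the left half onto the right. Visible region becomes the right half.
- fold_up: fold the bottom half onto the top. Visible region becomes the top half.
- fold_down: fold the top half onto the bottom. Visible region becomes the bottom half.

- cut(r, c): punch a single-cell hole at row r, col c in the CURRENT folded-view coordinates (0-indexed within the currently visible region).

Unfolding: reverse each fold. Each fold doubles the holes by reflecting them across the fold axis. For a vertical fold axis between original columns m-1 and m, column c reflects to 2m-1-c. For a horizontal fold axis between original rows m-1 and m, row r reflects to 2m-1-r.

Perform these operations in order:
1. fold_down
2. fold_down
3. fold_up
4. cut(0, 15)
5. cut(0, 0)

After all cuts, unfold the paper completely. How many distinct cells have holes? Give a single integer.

Answer: 16

Derivation:
Op 1 fold_down: fold axis h@4; visible region now rows[4,8) x cols[0,16) = 4x16
Op 2 fold_down: fold axis h@6; visible region now rows[6,8) x cols[0,16) = 2x16
Op 3 fold_up: fold axis h@7; visible region now rows[6,7) x cols[0,16) = 1x16
Op 4 cut(0, 15): punch at orig (6,15); cuts so far [(6, 15)]; region rows[6,7) x cols[0,16) = 1x16
Op 5 cut(0, 0): punch at orig (6,0); cuts so far [(6, 0), (6, 15)]; region rows[6,7) x cols[0,16) = 1x16
Unfold 1 (reflect across h@7): 4 holes -> [(6, 0), (6, 15), (7, 0), (7, 15)]
Unfold 2 (reflect across h@6): 8 holes -> [(4, 0), (4, 15), (5, 0), (5, 15), (6, 0), (6, 15), (7, 0), (7, 15)]
Unfold 3 (reflect across h@4): 16 holes -> [(0, 0), (0, 15), (1, 0), (1, 15), (2, 0), (2, 15), (3, 0), (3, 15), (4, 0), (4, 15), (5, 0), (5, 15), (6, 0), (6, 15), (7, 0), (7, 15)]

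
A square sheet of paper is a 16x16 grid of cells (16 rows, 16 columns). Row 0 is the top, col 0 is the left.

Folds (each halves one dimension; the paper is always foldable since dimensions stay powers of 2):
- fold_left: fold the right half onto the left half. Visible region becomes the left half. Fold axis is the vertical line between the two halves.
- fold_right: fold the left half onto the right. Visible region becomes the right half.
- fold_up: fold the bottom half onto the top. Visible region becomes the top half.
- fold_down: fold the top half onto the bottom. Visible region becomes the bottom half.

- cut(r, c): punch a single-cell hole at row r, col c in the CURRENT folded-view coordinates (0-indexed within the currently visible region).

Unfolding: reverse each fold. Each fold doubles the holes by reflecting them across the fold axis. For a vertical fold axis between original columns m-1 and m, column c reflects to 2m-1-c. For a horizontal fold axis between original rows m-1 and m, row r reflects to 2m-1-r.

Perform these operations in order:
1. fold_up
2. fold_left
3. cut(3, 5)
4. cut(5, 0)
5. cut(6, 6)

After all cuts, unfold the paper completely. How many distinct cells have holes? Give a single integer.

Answer: 12

Derivation:
Op 1 fold_up: fold axis h@8; visible region now rows[0,8) x cols[0,16) = 8x16
Op 2 fold_left: fold axis v@8; visible region now rows[0,8) x cols[0,8) = 8x8
Op 3 cut(3, 5): punch at orig (3,5); cuts so far [(3, 5)]; region rows[0,8) x cols[0,8) = 8x8
Op 4 cut(5, 0): punch at orig (5,0); cuts so far [(3, 5), (5, 0)]; region rows[0,8) x cols[0,8) = 8x8
Op 5 cut(6, 6): punch at orig (6,6); cuts so far [(3, 5), (5, 0), (6, 6)]; region rows[0,8) x cols[0,8) = 8x8
Unfold 1 (reflect across v@8): 6 holes -> [(3, 5), (3, 10), (5, 0), (5, 15), (6, 6), (6, 9)]
Unfold 2 (reflect across h@8): 12 holes -> [(3, 5), (3, 10), (5, 0), (5, 15), (6, 6), (6, 9), (9, 6), (9, 9), (10, 0), (10, 15), (12, 5), (12, 10)]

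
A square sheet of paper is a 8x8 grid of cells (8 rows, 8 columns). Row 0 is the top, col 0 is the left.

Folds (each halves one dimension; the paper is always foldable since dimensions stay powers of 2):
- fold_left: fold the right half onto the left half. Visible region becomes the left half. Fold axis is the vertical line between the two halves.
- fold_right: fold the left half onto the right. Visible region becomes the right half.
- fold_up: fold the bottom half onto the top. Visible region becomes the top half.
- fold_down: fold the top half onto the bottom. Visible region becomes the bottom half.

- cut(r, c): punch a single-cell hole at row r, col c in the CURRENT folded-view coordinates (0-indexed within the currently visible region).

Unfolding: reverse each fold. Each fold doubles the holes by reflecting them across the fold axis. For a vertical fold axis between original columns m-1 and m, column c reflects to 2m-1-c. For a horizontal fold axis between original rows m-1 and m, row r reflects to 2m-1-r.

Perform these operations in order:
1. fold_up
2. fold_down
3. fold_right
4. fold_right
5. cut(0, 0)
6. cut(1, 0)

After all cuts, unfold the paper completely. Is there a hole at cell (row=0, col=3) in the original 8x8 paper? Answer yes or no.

Answer: no

Derivation:
Op 1 fold_up: fold axis h@4; visible region now rows[0,4) x cols[0,8) = 4x8
Op 2 fold_down: fold axis h@2; visible region now rows[2,4) x cols[0,8) = 2x8
Op 3 fold_right: fold axis v@4; visible region now rows[2,4) x cols[4,8) = 2x4
Op 4 fold_right: fold axis v@6; visible region now rows[2,4) x cols[6,8) = 2x2
Op 5 cut(0, 0): punch at orig (2,6); cuts so far [(2, 6)]; region rows[2,4) x cols[6,8) = 2x2
Op 6 cut(1, 0): punch at orig (3,6); cuts so far [(2, 6), (3, 6)]; region rows[2,4) x cols[6,8) = 2x2
Unfold 1 (reflect across v@6): 4 holes -> [(2, 5), (2, 6), (3, 5), (3, 6)]
Unfold 2 (reflect across v@4): 8 holes -> [(2, 1), (2, 2), (2, 5), (2, 6), (3, 1), (3, 2), (3, 5), (3, 6)]
Unfold 3 (reflect across h@2): 16 holes -> [(0, 1), (0, 2), (0, 5), (0, 6), (1, 1), (1, 2), (1, 5), (1, 6), (2, 1), (2, 2), (2, 5), (2, 6), (3, 1), (3, 2), (3, 5), (3, 6)]
Unfold 4 (reflect across h@4): 32 holes -> [(0, 1), (0, 2), (0, 5), (0, 6), (1, 1), (1, 2), (1, 5), (1, 6), (2, 1), (2, 2), (2, 5), (2, 6), (3, 1), (3, 2), (3, 5), (3, 6), (4, 1), (4, 2), (4, 5), (4, 6), (5, 1), (5, 2), (5, 5), (5, 6), (6, 1), (6, 2), (6, 5), (6, 6), (7, 1), (7, 2), (7, 5), (7, 6)]
Holes: [(0, 1), (0, 2), (0, 5), (0, 6), (1, 1), (1, 2), (1, 5), (1, 6), (2, 1), (2, 2), (2, 5), (2, 6), (3, 1), (3, 2), (3, 5), (3, 6), (4, 1), (4, 2), (4, 5), (4, 6), (5, 1), (5, 2), (5, 5), (5, 6), (6, 1), (6, 2), (6, 5), (6, 6), (7, 1), (7, 2), (7, 5), (7, 6)]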